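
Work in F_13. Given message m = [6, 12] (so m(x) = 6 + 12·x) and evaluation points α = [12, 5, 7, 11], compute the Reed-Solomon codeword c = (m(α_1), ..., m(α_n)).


c = [7, 1, 12, 8]

Message polynomial: m(x) = 6 + 12·x (mod 13).
For each evaluation point α_i, compute m(α_i) mod 13:
  α_1 = 12: Horner steps 12 → 7, so m(12) = 7.
  α_2 = 5: Horner steps 12 → 1, so m(5) = 1.
  α_3 = 7: Horner steps 12 → 12, so m(7) = 12.
  α_4 = 11: Horner steps 12 → 8, so m(11) = 8.
Codeword c = [7, 1, 12, 8] ∈ F_13^4.


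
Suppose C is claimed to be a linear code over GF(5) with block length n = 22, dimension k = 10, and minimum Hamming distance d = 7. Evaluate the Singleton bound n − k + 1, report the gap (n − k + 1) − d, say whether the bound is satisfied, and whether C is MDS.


Singleton RHS = n − k + 1 = 13, slack = 6, bound satisfied, not MDS.

Singleton bound: d ≤ n − k + 1.
Here n = 22, k = 10, so n − k + 1 = 13.
Given d = 7, check d ≤ 13: YES.
Slack = (n − k + 1) − d = 6.
The code is NOT MDS (slack = 6 > 0).
Description: the claimed parameters are [22, 10, 7]_5; such a code would be non-MDS.


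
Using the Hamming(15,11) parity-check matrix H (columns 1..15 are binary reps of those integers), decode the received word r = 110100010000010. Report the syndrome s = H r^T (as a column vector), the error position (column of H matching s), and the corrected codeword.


s = (0, 0, 0, 1)^T, error position = 1, corrected codeword c = 010100010000010

Compute s = H r^T mod 2 one row at a time:
  s_1 = 1 + 0 + 0 + 0 + 0 + 0 + 1 + 0 = 2 ≡ 0 (mod 2).
  s_2 = 1 + 0 + 0 + 0 + 0 + 0 + 1 + 0 = 2 ≡ 0 (mod 2).
  s_3 = 1 + 0 + 0 + 0 + 0 + 0 + 1 + 0 = 2 ≡ 0 (mod 2).
  s_4 = 1 + 0 + 0 + 0 + 0 + 0 + 0 + 0 = 1 ≡ 1 (mod 2).
s = (0, 0, 0, 1)^T — this equals column 1 of H (binary 0001), so error is at position 1.
Correct: flip bit 1 of r = 110100010000010 to get c = 010100010000010.


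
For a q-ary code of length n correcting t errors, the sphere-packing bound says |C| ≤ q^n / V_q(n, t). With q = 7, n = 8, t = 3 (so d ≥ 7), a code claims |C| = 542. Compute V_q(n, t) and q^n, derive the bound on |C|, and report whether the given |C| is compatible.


V_q(n, t) = 13153, q^n = 5764801, Hamming bound = 438, |C| = 542 > bound (violated).

Step 1: Compute V_q(n, t) = Σ_{j=0}^3 C(n, j) (q−1)^j.
  j = 0: C(8,0)·(6)^0 = 1·1 = 1.
  j = 1: C(8,1)·(6)^1 = 8·6 = 48.
  j = 2: C(8,2)·(6)^2 = 28·36 = 1008.
  j = 3: C(8,3)·(6)^3 = 56·216 = 12096.
  V_q(n, t) = 1 + 48 + 1008 + 12096 = 13153.
Step 2: q^n = 7^8 = 5764801.
Step 3: Hamming bound ⌊q^n / V_q(n,t)⌋ = ⌊5764801/13153⌋ = 438.
Step 4: Compare |C| = 542 to 438: violated.
The claimed |C| lies above the Hamming bound, so no 7-ary code of length 8 with d ≥ 7 can have 542 codewords.


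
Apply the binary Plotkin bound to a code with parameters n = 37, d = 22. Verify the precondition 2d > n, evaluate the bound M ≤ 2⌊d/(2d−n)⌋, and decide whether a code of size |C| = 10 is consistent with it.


Plotkin bound M ≤ 6; given |C| = 10 > bound (violated).

Check applicability: 2d = 44, n = 37.
2d − n = 7 > 0, so Plotkin applies.
Compute d/(2d−n) = 22/7 ≈ 3.1429.
⌊d/(2d−n)⌋ = 3.
Plotkin bound: M ≤ 2·3 = 6.
Given |C| = 10, check: VIOLATED.
This |C| is above the Plotkin bound, so no binary code with n = 37, d = 22 and 10 codewords exists.


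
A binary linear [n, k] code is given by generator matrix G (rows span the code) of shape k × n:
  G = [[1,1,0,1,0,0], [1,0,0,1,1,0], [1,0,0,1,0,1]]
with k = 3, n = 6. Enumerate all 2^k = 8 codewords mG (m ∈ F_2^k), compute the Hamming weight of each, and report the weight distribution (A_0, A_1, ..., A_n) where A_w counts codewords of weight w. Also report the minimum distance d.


Weight distribution: A_0 = 1, A_2 = 3, A_3 = 3, A_5 = 1. Minimum distance d = 2.

Enumerate all 2^3 = 8 messages m ∈ F_2^3.
For each, compute codeword c = mG in F_2^6, then tally its weight.
  m = 000 → c = 000000, weight = 0.
  m = 100 → c = 110100, weight = 3.
  m = 010 → c = 100110, weight = 3.
  m = 110 → c = 010010, weight = 2.
  m = 001 → c = 100101, weight = 3.
  m = 101 → c = 010001, weight = 2.
  m = 011 → c = 000011, weight = 2.
  m = 111 → c = 110111, weight = 5.
Tally weights:
  weight 0: 1 codewords.
  weight 2: 3 codewords.
  weight 3: 3 codewords.
  weight 5: 1 codewords.
Minimum distance d = smallest w > 0 with A_w > 0 = 2.
Sanity: Σ A_w = 8 = 2^3 = 8 ✓.


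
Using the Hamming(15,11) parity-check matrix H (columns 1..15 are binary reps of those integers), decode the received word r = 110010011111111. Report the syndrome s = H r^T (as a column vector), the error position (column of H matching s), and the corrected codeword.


s = (0, 1, 1, 0)^T, error position = 6, corrected codeword c = 110011011111111

Compute s = H r^T mod 2 one row at a time:
  s_1 = 1 + 1 + 1 + 1 + 1 + 1 + 1 + 1 = 8 ≡ 0 (mod 2).
  s_2 = 0 + 1 + 0 + 0 + 1 + 1 + 1 + 1 = 5 ≡ 1 (mod 2).
  s_3 = 1 + 0 + 0 + 0 + 1 + 1 + 1 + 1 = 5 ≡ 1 (mod 2).
  s_4 = 1 + 0 + 1 + 0 + 1 + 1 + 1 + 1 = 6 ≡ 0 (mod 2).
s = (0, 1, 1, 0)^T — this equals column 6 of H (binary 0110), so error is at position 6.
Correct: flip bit 6 of r = 110010011111111 to get c = 110011011111111.


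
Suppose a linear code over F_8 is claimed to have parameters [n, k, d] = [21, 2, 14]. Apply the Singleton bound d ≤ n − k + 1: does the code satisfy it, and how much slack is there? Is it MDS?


Singleton RHS = n − k + 1 = 20, slack = 6, bound satisfied, not MDS.

Singleton bound: d ≤ n − k + 1.
Here n = 21, k = 2, so n − k + 1 = 20.
Given d = 14, check d ≤ 20: YES.
Slack = (n − k + 1) − d = 6.
The code is NOT MDS (slack = 6 > 0).
Description: the claimed parameters are [21, 2, 14]_8; such a code would be non-MDS.


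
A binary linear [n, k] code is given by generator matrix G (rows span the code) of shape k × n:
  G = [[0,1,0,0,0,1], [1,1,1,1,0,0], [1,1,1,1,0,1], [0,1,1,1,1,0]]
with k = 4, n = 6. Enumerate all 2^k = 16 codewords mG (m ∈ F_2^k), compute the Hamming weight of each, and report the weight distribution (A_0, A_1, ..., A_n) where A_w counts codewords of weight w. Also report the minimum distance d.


Weight distribution: A_0 = 1, A_1 = 2, A_2 = 2, A_3 = 4, A_4 = 5, A_5 = 2. Minimum distance d = 1.

Enumerate all 2^4 = 16 messages m ∈ F_2^4.
For each, compute codeword c = mG in F_2^6, then tally its weight.
  m = 0000 → c = 000000, weight = 0.
  m = 1000 → c = 010001, weight = 2.
  m = 0100 → c = 111100, weight = 4.
  m = 1100 → c = 101101, weight = 4.
  m = 0010 → c = 111101, weight = 5.
  m = 1010 → c = 101100, weight = 3.
  m = 0110 → c = 000001, weight = 1.
  m = 1110 → c = 010000, weight = 1.
  m = 0001 → c = 011110, weight = 4.
  m = 1001 → c = 001111, weight = 4.
  m = 0101 → c = 100010, weight = 2.
  m = 1101 → c = 110011, weight = 4.
  m = 0011 → c = 100011, weight = 3.
  m = 1011 → c = 110010, weight = 3.
  m = 0111 → c = 011111, weight = 5.
  m = 1111 → c = 001110, weight = 3.
Tally weights:
  weight 0: 1 codewords.
  weight 1: 2 codewords.
  weight 2: 2 codewords.
  weight 3: 4 codewords.
  weight 4: 5 codewords.
  weight 5: 2 codewords.
Minimum distance d = smallest w > 0 with A_w > 0 = 1.
Sanity: Σ A_w = 16 = 2^4 = 16 ✓.


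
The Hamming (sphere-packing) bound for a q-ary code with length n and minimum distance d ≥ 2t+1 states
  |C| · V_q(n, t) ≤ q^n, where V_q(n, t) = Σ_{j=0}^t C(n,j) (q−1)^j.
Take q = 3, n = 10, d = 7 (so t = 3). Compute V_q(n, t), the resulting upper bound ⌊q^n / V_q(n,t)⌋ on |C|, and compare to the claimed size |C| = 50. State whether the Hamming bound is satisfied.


V_q(n, t) = 1161, q^n = 59049, Hamming bound = 50, |C| = 50 ≤ bound (satisfied).

Step 1: Compute V_q(n, t) = Σ_{j=0}^3 C(n, j) (q−1)^j.
  j = 0: C(10,0)·(2)^0 = 1·1 = 1.
  j = 1: C(10,1)·(2)^1 = 10·2 = 20.
  j = 2: C(10,2)·(2)^2 = 45·4 = 180.
  j = 3: C(10,3)·(2)^3 = 120·8 = 960.
  V_q(n, t) = 1 + 20 + 180 + 960 = 1161.
Step 2: q^n = 3^10 = 59049.
Step 3: Hamming bound ⌊q^n / V_q(n,t)⌋ = ⌊59049/1161⌋ = 50.
Step 4: Compare |C| = 50 to 50: satisfied.
The claimed |C| lies at the Hamming bound (tight).


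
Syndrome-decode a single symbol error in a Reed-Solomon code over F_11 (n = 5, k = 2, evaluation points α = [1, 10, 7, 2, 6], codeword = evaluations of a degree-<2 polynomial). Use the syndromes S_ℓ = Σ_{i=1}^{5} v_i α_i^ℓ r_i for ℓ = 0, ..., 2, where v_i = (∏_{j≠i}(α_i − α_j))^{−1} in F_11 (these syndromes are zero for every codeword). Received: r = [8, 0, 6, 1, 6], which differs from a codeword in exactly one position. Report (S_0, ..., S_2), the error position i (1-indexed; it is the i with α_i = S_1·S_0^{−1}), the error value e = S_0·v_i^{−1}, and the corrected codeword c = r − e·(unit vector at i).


S = (2, 3, 10), error at position 3, error magnitude e = 7, c = [8, 0, 10, 1, 6].

Step 1: column multipliers v_i = (∏_{j≠i}(α_i − α_j))^{−1} mod 11.
  i = 1 (α = 1): (1−10)(1−7)(1−2)(1−6) = (−9)·(−6)·(−1)·(−5) = 270 ≡ 6, so v_1 = 6^{−1} = 2 (mod 11).
  i = 2 (α = 10): (10−1)(10−7)(10−2)(10−6) = 9·3·8·4 = 864 ≡ 6, so v_2 = 6^{−1} = 2 (mod 11).
  i = 3 (α = 7): (7−1)(7−10)(7−2)(7−6) = 6·(−3)·5·1 = −90 ≡ 9, so v_3 = 9^{−1} = 5 (mod 11).
  i = 4 (α = 2): (2−1)(2−10)(2−7)(2−6) = 1·(−8)·(−5)·(−4) = −160 ≡ 5, so v_4 = 5^{−1} = 9 (mod 11).
  i = 5 (α = 6): (6−1)(6−10)(6−7)(6−2) = 5·(−4)·(−1)·4 = 80 ≡ 3, so v_5 = 3^{−1} = 4 (mod 11).
  v = [2, 2, 5, 9, 4].
Step 2: syndromes of r = [8, 0, 6, 1, 6] (all sums mod 11).
  S_0 = Σ v_i r_i = 2·8 + 2·0 + 5·6 + 9·1 + 4·6 = 79 ≡ 2.
  S_1 = Σ v_i α_i r_i = 2·1·8 + 2·10·0 + 5·7·6 + 9·2·1 + 4·6·6 = 388 ≡ 3.
  α_i^2 mod 11 = [1, 1, 5, 4, 3].
  S_2 = Σ v_i α_i^2 r_i = 2·1·8 + 2·1·0 + 5·5·6 + 9·4·1 + 4·3·6 = 274 ≡ 10.
  S = (2, 3, 10) ≠ 0, so r is not a codeword (an error is present).
Step 3: locate the error. For a single error e at position i, S_ℓ = v_i·e·α_i^ℓ, so α_err = S_1/S_0.
  S_0^{−1} = 2^{−1} = 6 (mod 11), so α_err = 3·6 = 18 ≡ 7 = α_3. Error position i = 3.
  Consistency check: S_2/S_1 = 10·4 = 40 ≡ 7 = α_err ✓ (single-error assumption holds).
Step 4: error magnitude e = S_0/v_3 = S_0·∏_{j≠3}(α_3 − α_j) = 2·9 = 18 ≡ 7 (mod 11).
Step 5: correct position 3: c_3 = r_3 − e = 6 − 7 ≡ 10 (mod 11). Hence c = [8, 0, 10, 1, 6].
  Check: interpolating c through the α_i gives m(x) = 4 + 4·x (degree < 2) with m(α_i) = c_i for every i, so c is indeed a codeword.


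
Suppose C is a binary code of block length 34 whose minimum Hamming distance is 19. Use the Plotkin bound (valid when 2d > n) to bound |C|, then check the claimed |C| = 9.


Plotkin bound M ≤ 8; given |C| = 9 > bound (violated).

Check applicability: 2d = 38, n = 34.
2d − n = 4 > 0, so Plotkin applies.
Compute d/(2d−n) = 19/4 ≈ 4.7500.
⌊d/(2d−n)⌋ = 4.
Plotkin bound: M ≤ 2·4 = 8.
Given |C| = 9, check: VIOLATED.
This |C| is above the Plotkin bound, so no binary code with n = 34, d = 19 and 9 codewords exists.


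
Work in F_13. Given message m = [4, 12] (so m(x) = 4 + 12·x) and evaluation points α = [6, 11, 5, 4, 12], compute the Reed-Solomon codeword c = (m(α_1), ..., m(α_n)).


c = [11, 6, 12, 0, 5]

Message polynomial: m(x) = 4 + 12·x (mod 13).
For each evaluation point α_i, compute m(α_i) mod 13:
  α_1 = 6: Horner steps 12 → 11, so m(6) = 11.
  α_2 = 11: Horner steps 12 → 6, so m(11) = 6.
  α_3 = 5: Horner steps 12 → 12, so m(5) = 12.
  α_4 = 4: Horner steps 12 → 0, so m(4) = 0.
  α_5 = 12: Horner steps 12 → 5, so m(12) = 5.
Codeword c = [11, 6, 12, 0, 5] ∈ F_13^5.


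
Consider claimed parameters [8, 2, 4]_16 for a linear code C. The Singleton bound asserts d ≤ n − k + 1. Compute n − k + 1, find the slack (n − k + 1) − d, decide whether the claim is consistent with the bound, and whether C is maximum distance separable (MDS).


Singleton RHS = n − k + 1 = 7, slack = 3, bound satisfied, not MDS.

Singleton bound: d ≤ n − k + 1.
Here n = 8, k = 2, so n − k + 1 = 7.
Given d = 4, check d ≤ 7: YES.
Slack = (n − k + 1) − d = 3.
The code is NOT MDS (slack = 3 > 0).
Description: the claimed parameters are [8, 2, 4]_16; such a code would be non-MDS.


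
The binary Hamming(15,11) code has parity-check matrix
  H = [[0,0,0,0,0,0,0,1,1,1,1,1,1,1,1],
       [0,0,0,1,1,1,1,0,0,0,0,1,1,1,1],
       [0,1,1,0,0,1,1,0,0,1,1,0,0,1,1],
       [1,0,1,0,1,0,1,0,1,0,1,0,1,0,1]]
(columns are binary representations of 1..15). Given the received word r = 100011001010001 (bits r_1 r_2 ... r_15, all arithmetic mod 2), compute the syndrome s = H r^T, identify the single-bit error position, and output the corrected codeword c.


s = (1, 1, 1, 1)^T, error position = 15, corrected codeword c = 100011001010000

Compute s = H r^T mod 2 one row at a time:
  s_1 = 0 + 1 + 0 + 1 + 0 + 0 + 0 + 1 = 3 ≡ 1 (mod 2).
  s_2 = 0 + 1 + 1 + 0 + 0 + 0 + 0 + 1 = 3 ≡ 1 (mod 2).
  s_3 = 0 + 0 + 1 + 0 + 0 + 1 + 0 + 1 = 3 ≡ 1 (mod 2).
  s_4 = 1 + 0 + 1 + 0 + 1 + 1 + 0 + 1 = 5 ≡ 1 (mod 2).
s = (1, 1, 1, 1)^T — this equals column 15 of H (binary 1111), so error is at position 15.
Correct: flip bit 15 of r = 100011001010001 to get c = 100011001010000.


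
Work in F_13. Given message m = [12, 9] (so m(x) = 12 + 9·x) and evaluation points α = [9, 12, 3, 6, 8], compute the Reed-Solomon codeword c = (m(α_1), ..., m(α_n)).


c = [2, 3, 0, 1, 6]

Message polynomial: m(x) = 12 + 9·x (mod 13).
For each evaluation point α_i, compute m(α_i) mod 13:
  α_1 = 9: Horner steps 9 → 2, so m(9) = 2.
  α_2 = 12: Horner steps 9 → 3, so m(12) = 3.
  α_3 = 3: Horner steps 9 → 0, so m(3) = 0.
  α_4 = 6: Horner steps 9 → 1, so m(6) = 1.
  α_5 = 8: Horner steps 9 → 6, so m(8) = 6.
Codeword c = [2, 3, 0, 1, 6] ∈ F_13^5.


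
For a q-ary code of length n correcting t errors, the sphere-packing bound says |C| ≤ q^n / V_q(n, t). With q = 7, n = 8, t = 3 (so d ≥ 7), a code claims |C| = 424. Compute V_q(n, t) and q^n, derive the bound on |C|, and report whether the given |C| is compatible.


V_q(n, t) = 13153, q^n = 5764801, Hamming bound = 438, |C| = 424 ≤ bound (satisfied).

Step 1: Compute V_q(n, t) = Σ_{j=0}^3 C(n, j) (q−1)^j.
  j = 0: C(8,0)·(6)^0 = 1·1 = 1.
  j = 1: C(8,1)·(6)^1 = 8·6 = 48.
  j = 2: C(8,2)·(6)^2 = 28·36 = 1008.
  j = 3: C(8,3)·(6)^3 = 56·216 = 12096.
  V_q(n, t) = 1 + 48 + 1008 + 12096 = 13153.
Step 2: q^n = 7^8 = 5764801.
Step 3: Hamming bound ⌊q^n / V_q(n,t)⌋ = ⌊5764801/13153⌋ = 438.
Step 4: Compare |C| = 424 to 438: satisfied.
The claimed |C| lies below the Hamming bound.


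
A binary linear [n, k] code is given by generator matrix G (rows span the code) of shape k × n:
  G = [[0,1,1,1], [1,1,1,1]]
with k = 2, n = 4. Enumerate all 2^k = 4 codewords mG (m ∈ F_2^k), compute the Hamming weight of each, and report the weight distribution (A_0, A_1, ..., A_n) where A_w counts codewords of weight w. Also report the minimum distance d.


Weight distribution: A_0 = 1, A_1 = 1, A_3 = 1, A_4 = 1. Minimum distance d = 1.

Enumerate all 2^2 = 4 messages m ∈ F_2^2.
For each, compute codeword c = mG in F_2^4, then tally its weight.
  m = 00 → c = 0000, weight = 0.
  m = 10 → c = 0111, weight = 3.
  m = 01 → c = 1111, weight = 4.
  m = 11 → c = 1000, weight = 1.
Tally weights:
  weight 0: 1 codewords.
  weight 1: 1 codewords.
  weight 3: 1 codewords.
  weight 4: 1 codewords.
Minimum distance d = smallest w > 0 with A_w > 0 = 1.
Sanity: Σ A_w = 4 = 2^2 = 4 ✓.


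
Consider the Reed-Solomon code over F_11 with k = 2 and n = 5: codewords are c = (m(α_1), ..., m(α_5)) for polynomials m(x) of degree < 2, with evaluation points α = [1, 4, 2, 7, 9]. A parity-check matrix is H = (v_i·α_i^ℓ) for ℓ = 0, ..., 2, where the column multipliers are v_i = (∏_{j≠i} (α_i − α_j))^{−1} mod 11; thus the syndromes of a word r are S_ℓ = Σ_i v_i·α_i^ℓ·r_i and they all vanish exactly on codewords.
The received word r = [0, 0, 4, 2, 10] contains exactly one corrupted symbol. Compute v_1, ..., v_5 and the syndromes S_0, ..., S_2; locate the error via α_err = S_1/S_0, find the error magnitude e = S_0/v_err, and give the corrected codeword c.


S = (5, 9, 3), error at position 2, error magnitude e = 10, c = [0, 1, 4, 2, 10].

Step 1: column multipliers v_i = (∏_{j≠i}(α_i − α_j))^{−1} mod 11.
  i = 1 (α = 1): (1−4)(1−2)(1−7)(1−9) = (−3)·(−1)·(−6)·(−8) = 144 ≡ 1, so v_1 = 1^{−1} = 1 (mod 11).
  i = 2 (α = 4): (4−1)(4−2)(4−7)(4−9) = 3·2·(−3)·(−5) = 90 ≡ 2, so v_2 = 2^{−1} = 6 (mod 11).
  i = 3 (α = 2): (2−1)(2−4)(2−7)(2−9) = 1·(−2)·(−5)·(−7) = −70 ≡ 7, so v_3 = 7^{−1} = 8 (mod 11).
  i = 4 (α = 7): (7−1)(7−4)(7−2)(7−9) = 6·3·5·(−2) = −180 ≡ 7, so v_4 = 7^{−1} = 8 (mod 11).
  i = 5 (α = 9): (9−1)(9−4)(9−2)(9−7) = 8·5·7·2 = 560 ≡ 10, so v_5 = 10^{−1} = 10 (mod 11).
  v = [1, 6, 8, 8, 10].
Step 2: syndromes of r = [0, 0, 4, 2, 10] (all sums mod 11).
  S_0 = Σ v_i r_i = 1·0 + 6·0 + 8·4 + 8·2 + 10·10 = 148 ≡ 5.
  S_1 = Σ v_i α_i r_i = 1·1·0 + 6·4·0 + 8·2·4 + 8·7·2 + 10·9·10 = 1076 ≡ 9.
  α_i^2 mod 11 = [1, 5, 4, 5, 4].
  S_2 = Σ v_i α_i^2 r_i = 1·1·0 + 6·5·0 + 8·4·4 + 8·5·2 + 10·4·10 = 608 ≡ 3.
  S = (5, 9, 3) ≠ 0, so r is not a codeword (an error is present).
Step 3: locate the error. For a single error e at position i, S_ℓ = v_i·e·α_i^ℓ, so α_err = S_1/S_0.
  S_0^{−1} = 5^{−1} = 9 (mod 11), so α_err = 9·9 = 81 ≡ 4 = α_2. Error position i = 2.
  Consistency check: S_2/S_1 = 3·5 = 15 ≡ 4 = α_err ✓ (single-error assumption holds).
Step 4: error magnitude e = S_0/v_2 = S_0·∏_{j≠2}(α_2 − α_j) = 5·2 = 10 ≡ 10 (mod 11).
Step 5: correct position 2: c_2 = r_2 − e = 0 − 10 ≡ 1 (mod 11). Hence c = [0, 1, 4, 2, 10].
  Check: interpolating c through the α_i gives m(x) = 7 + 4·x (degree < 2) with m(α_i) = c_i for every i, so c is indeed a codeword.


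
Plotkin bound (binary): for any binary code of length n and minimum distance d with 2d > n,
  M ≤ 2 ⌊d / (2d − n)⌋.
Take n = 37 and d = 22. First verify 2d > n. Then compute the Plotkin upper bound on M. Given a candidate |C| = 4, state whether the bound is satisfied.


Plotkin bound M ≤ 6; given |C| = 4 ≤ bound (satisfied).

Check applicability: 2d = 44, n = 37.
2d − n = 7 > 0, so Plotkin applies.
Compute d/(2d−n) = 22/7 ≈ 3.1429.
⌊d/(2d−n)⌋ = 3.
Plotkin bound: M ≤ 2·3 = 6.
Given |C| = 4, check: satisfied.
This |C| is below the Plotkin bound.


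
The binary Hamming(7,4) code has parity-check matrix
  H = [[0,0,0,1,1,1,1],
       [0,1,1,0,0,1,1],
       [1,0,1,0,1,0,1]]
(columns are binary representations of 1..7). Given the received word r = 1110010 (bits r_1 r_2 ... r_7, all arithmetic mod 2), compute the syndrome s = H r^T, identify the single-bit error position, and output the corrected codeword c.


s = (1, 1, 0)^T, error position = 6, corrected codeword c = 1110000

Compute s = H r^T mod 2 one row at a time:
  s_1 = 0 + 0 + 1 + 0 = 1 ≡ 1 (mod 2).
  s_2 = 1 + 1 + 1 + 0 = 3 ≡ 1 (mod 2).
  s_3 = 1 + 1 + 0 + 0 = 2 ≡ 0 (mod 2).
s = (1, 1, 0)^T — this equals column 6 of H (binary 110), so error is at position 6.
Correct: flip bit 6 of r = 1110010 to get c = 1110000.


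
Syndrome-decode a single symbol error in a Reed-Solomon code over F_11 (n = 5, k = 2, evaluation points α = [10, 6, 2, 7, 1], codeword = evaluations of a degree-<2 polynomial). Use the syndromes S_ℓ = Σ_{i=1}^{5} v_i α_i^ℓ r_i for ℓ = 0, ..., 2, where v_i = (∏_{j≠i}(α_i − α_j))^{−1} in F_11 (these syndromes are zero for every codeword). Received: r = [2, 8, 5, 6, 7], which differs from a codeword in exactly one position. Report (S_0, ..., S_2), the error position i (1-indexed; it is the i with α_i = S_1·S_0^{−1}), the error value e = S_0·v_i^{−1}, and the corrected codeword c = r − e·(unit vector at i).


S = (4, 7, 4), error at position 1, error magnitude e = 2, c = [0, 8, 5, 6, 7].

Step 1: column multipliers v_i = (∏_{j≠i}(α_i − α_j))^{−1} mod 11.
  i = 1 (α = 10): (10−6)(10−2)(10−7)(10−1) = 4·8·3·9 = 864 ≡ 6, so v_1 = 6^{−1} = 2 (mod 11).
  i = 2 (α = 6): (6−10)(6−2)(6−7)(6−1) = (−4)·4·(−1)·5 = 80 ≡ 3, so v_2 = 3^{−1} = 4 (mod 11).
  i = 3 (α = 2): (2−10)(2−6)(2−7)(2−1) = (−8)·(−4)·(−5)·1 = −160 ≡ 5, so v_3 = 5^{−1} = 9 (mod 11).
  i = 4 (α = 7): (7−10)(7−6)(7−2)(7−1) = (−3)·1·5·6 = −90 ≡ 9, so v_4 = 9^{−1} = 5 (mod 11).
  i = 5 (α = 1): (1−10)(1−6)(1−2)(1−7) = (−9)·(−5)·(−1)·(−6) = 270 ≡ 6, so v_5 = 6^{−1} = 2 (mod 11).
  v = [2, 4, 9, 5, 2].
Step 2: syndromes of r = [2, 8, 5, 6, 7] (all sums mod 11).
  S_0 = Σ v_i r_i = 2·2 + 4·8 + 9·5 + 5·6 + 2·7 = 125 ≡ 4.
  S_1 = Σ v_i α_i r_i = 2·10·2 + 4·6·8 + 9·2·5 + 5·7·6 + 2·1·7 = 546 ≡ 7.
  α_i^2 mod 11 = [1, 3, 4, 5, 1].
  S_2 = Σ v_i α_i^2 r_i = 2·1·2 + 4·3·8 + 9·4·5 + 5·5·6 + 2·1·7 = 444 ≡ 4.
  S = (4, 7, 4) ≠ 0, so r is not a codeword (an error is present).
Step 3: locate the error. For a single error e at position i, S_ℓ = v_i·e·α_i^ℓ, so α_err = S_1/S_0.
  S_0^{−1} = 4^{−1} = 3 (mod 11), so α_err = 7·3 = 21 ≡ 10 = α_1. Error position i = 1.
  Consistency check: S_2/S_1 = 4·8 = 32 ≡ 10 = α_err ✓ (single-error assumption holds).
Step 4: error magnitude e = S_0/v_1 = S_0·∏_{j≠1}(α_1 − α_j) = 4·6 = 24 ≡ 2 (mod 11).
Step 5: correct position 1: c_1 = r_1 − e = 2 − 2 ≡ 0 (mod 11). Hence c = [0, 8, 5, 6, 7].
  Check: interpolating c through the α_i gives m(x) = 9 + 9·x (degree < 2) with m(α_i) = c_i for every i, so c is indeed a codeword.


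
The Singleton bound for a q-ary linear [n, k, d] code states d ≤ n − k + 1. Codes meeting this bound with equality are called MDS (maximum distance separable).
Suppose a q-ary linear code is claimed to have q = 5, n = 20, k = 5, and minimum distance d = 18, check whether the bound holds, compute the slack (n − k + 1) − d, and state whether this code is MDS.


Singleton RHS = n − k + 1 = 16, slack = -2, bound violated (no such code; not MDS).

Singleton bound: d ≤ n − k + 1.
Here n = 20, k = 5, so n − k + 1 = 16.
Given d = 18, check d ≤ 16: NO.
Slack = (n − k + 1) − d = -2.
The slack is negative: d = 18 exceeds n − k + 1 = 16 by 2, so the Singleton bound is violated and no linear [20, 5, 18]_5 code can exist. In particular it is not MDS (MDS requires d = n − k + 1 exactly).
Description: the claimed parameters are [20, 5, 18]_5; such a code would be impossible (violates the Singleton bound).


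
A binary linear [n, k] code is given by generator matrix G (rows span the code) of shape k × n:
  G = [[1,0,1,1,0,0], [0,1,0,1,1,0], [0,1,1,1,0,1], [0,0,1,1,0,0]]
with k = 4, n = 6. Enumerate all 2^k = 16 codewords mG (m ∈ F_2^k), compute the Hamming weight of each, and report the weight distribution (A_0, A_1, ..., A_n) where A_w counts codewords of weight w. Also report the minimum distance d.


Weight distribution: A_0 = 1, A_1 = 1, A_2 = 2, A_3 = 6, A_4 = 5, A_5 = 1. Minimum distance d = 1.

Enumerate all 2^4 = 16 messages m ∈ F_2^4.
For each, compute codeword c = mG in F_2^6, then tally its weight.
  m = 0000 → c = 000000, weight = 0.
  m = 1000 → c = 101100, weight = 3.
  m = 0100 → c = 010110, weight = 3.
  m = 1100 → c = 111010, weight = 4.
  m = 0010 → c = 011101, weight = 4.
  m = 1010 → c = 110001, weight = 3.
  m = 0110 → c = 001011, weight = 3.
  m = 1110 → c = 100111, weight = 4.
  m = 0001 → c = 001100, weight = 2.
  m = 1001 → c = 100000, weight = 1.
  m = 0101 → c = 011010, weight = 3.
  m = 1101 → c = 110110, weight = 4.
  m = 0011 → c = 010001, weight = 2.
  m = 1011 → c = 111101, weight = 5.
  m = 0111 → c = 000111, weight = 3.
  m = 1111 → c = 101011, weight = 4.
Tally weights:
  weight 0: 1 codewords.
  weight 1: 1 codewords.
  weight 2: 2 codewords.
  weight 3: 6 codewords.
  weight 4: 5 codewords.
  weight 5: 1 codewords.
Minimum distance d = smallest w > 0 with A_w > 0 = 1.
Sanity: Σ A_w = 16 = 2^4 = 16 ✓.


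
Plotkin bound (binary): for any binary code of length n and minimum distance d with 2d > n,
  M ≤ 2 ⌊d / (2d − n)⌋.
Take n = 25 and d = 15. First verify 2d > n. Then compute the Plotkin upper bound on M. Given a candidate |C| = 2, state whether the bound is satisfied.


Plotkin bound M ≤ 6; given |C| = 2 ≤ bound (satisfied).

Check applicability: 2d = 30, n = 25.
2d − n = 5 > 0, so Plotkin applies.
Compute d/(2d−n) = 15/5 ≈ 3.0000.
⌊d/(2d−n)⌋ = 3.
Plotkin bound: M ≤ 2·3 = 6.
Given |C| = 2, check: satisfied.
This |C| is below the Plotkin bound.


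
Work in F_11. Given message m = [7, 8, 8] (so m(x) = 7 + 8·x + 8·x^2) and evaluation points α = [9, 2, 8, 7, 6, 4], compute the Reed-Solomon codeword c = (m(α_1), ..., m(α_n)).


c = [1, 0, 0, 4, 2, 2]

Message polynomial: m(x) = 7 + 8·x + 8·x^2 (mod 11).
For each evaluation point α_i, compute m(α_i) mod 11:
  α_1 = 9: Horner steps 8 → 3 → 1, so m(9) = 1.
  α_2 = 2: Horner steps 8 → 2 → 0, so m(2) = 0.
  α_3 = 8: Horner steps 8 → 6 → 0, so m(8) = 0.
  α_4 = 7: Horner steps 8 → 9 → 4, so m(7) = 4.
  α_5 = 6: Horner steps 8 → 1 → 2, so m(6) = 2.
  α_6 = 4: Horner steps 8 → 7 → 2, so m(4) = 2.
Codeword c = [1, 0, 0, 4, 2, 2] ∈ F_11^6.


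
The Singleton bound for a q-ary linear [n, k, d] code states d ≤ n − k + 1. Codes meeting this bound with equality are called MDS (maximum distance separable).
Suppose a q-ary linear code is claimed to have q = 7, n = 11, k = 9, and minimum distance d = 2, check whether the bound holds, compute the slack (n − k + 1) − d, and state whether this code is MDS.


Singleton RHS = n − k + 1 = 3, slack = 1, bound satisfied, not MDS.

Singleton bound: d ≤ n − k + 1.
Here n = 11, k = 9, so n − k + 1 = 3.
Given d = 2, check d ≤ 3: YES.
Slack = (n − k + 1) − d = 1.
The code is NOT MDS (slack = 1 > 0).
Description: the claimed parameters are [11, 9, 2]_7; such a code would be non-MDS.


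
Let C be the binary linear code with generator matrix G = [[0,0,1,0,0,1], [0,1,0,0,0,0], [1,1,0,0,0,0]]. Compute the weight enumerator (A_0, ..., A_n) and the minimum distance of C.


Weight distribution: A_0 = 1, A_1 = 2, A_2 = 2, A_3 = 2, A_4 = 1. Minimum distance d = 1.

Enumerate all 2^3 = 8 messages m ∈ F_2^3.
For each, compute codeword c = mG in F_2^6, then tally its weight.
  m = 000 → c = 000000, weight = 0.
  m = 100 → c = 001001, weight = 2.
  m = 010 → c = 010000, weight = 1.
  m = 110 → c = 011001, weight = 3.
  m = 001 → c = 110000, weight = 2.
  m = 101 → c = 111001, weight = 4.
  m = 011 → c = 100000, weight = 1.
  m = 111 → c = 101001, weight = 3.
Tally weights:
  weight 0: 1 codewords.
  weight 1: 2 codewords.
  weight 2: 2 codewords.
  weight 3: 2 codewords.
  weight 4: 1 codewords.
Minimum distance d = smallest w > 0 with A_w > 0 = 1.
Sanity: Σ A_w = 8 = 2^3 = 8 ✓.


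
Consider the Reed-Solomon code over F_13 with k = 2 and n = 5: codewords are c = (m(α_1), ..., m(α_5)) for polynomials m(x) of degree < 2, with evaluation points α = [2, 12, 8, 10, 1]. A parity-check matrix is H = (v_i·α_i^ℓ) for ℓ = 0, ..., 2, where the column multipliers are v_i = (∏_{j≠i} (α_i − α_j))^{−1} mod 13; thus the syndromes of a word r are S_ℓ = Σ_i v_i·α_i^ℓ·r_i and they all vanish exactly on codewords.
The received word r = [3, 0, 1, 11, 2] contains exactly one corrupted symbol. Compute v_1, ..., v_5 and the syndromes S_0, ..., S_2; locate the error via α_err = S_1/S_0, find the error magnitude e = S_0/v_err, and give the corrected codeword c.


S = (4, 6, 9), error at position 3, error magnitude e = 5, c = [3, 0, 9, 11, 2].

Step 1: column multipliers v_i = (∏_{j≠i}(α_i − α_j))^{−1} mod 13.
  i = 1 (α = 2): (2−12)(2−8)(2−10)(2−1) = (−10)·(−6)·(−8)·1 = −480 ≡ 1, so v_1 = 1^{−1} = 1 (mod 13).
  i = 2 (α = 12): (12−2)(12−8)(12−10)(12−1) = 10·4·2·11 = 880 ≡ 9, so v_2 = 9^{−1} = 3 (mod 13).
  i = 3 (α = 8): (8−2)(8−12)(8−10)(8−1) = 6·(−4)·(−2)·7 = 336 ≡ 11, so v_3 = 11^{−1} = 6 (mod 13).
  i = 4 (α = 10): (10−2)(10−12)(10−8)(10−1) = 8·(−2)·2·9 = −288 ≡ 11, so v_4 = 11^{−1} = 6 (mod 13).
  i = 5 (α = 1): (1−2)(1−12)(1−8)(1−10) = (−1)·(−11)·(−7)·(−9) = 693 ≡ 4, so v_5 = 4^{−1} = 10 (mod 13).
  v = [1, 3, 6, 6, 10].
Step 2: syndromes of r = [3, 0, 1, 11, 2] (all sums mod 13).
  S_0 = Σ v_i r_i = 1·3 + 3·0 + 6·1 + 6·11 + 10·2 = 95 ≡ 4.
  S_1 = Σ v_i α_i r_i = 1·2·3 + 3·12·0 + 6·8·1 + 6·10·11 + 10·1·2 = 734 ≡ 6.
  α_i^2 mod 13 = [4, 1, 12, 9, 1].
  S_2 = Σ v_i α_i^2 r_i = 1·4·3 + 3·1·0 + 6·12·1 + 6·9·11 + 10·1·2 = 698 ≡ 9.
  S = (4, 6, 9) ≠ 0, so r is not a codeword (an error is present).
Step 3: locate the error. For a single error e at position i, S_ℓ = v_i·e·α_i^ℓ, so α_err = S_1/S_0.
  S_0^{−1} = 4^{−1} = 10 (mod 13), so α_err = 6·10 = 60 ≡ 8 = α_3. Error position i = 3.
  Consistency check: S_2/S_1 = 9·11 = 99 ≡ 8 = α_err ✓ (single-error assumption holds).
Step 4: error magnitude e = S_0/v_3 = S_0·∏_{j≠3}(α_3 − α_j) = 4·11 = 44 ≡ 5 (mod 13).
Step 5: correct position 3: c_3 = r_3 − e = 1 − 5 ≡ 9 (mod 13). Hence c = [3, 0, 9, 11, 2].
  Check: interpolating c through the α_i gives m(x) = 1 + 1·x (degree < 2) with m(α_i) = c_i for every i, so c is indeed a codeword.


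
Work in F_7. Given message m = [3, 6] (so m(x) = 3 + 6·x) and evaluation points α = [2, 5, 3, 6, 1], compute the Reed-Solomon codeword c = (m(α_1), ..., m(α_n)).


c = [1, 5, 0, 4, 2]

Message polynomial: m(x) = 3 + 6·x (mod 7).
For each evaluation point α_i, compute m(α_i) mod 7:
  α_1 = 2: Horner steps 6 → 1, so m(2) = 1.
  α_2 = 5: Horner steps 6 → 5, so m(5) = 5.
  α_3 = 3: Horner steps 6 → 0, so m(3) = 0.
  α_4 = 6: Horner steps 6 → 4, so m(6) = 4.
  α_5 = 1: Horner steps 6 → 2, so m(1) = 2.
Codeword c = [1, 5, 0, 4, 2] ∈ F_7^5.


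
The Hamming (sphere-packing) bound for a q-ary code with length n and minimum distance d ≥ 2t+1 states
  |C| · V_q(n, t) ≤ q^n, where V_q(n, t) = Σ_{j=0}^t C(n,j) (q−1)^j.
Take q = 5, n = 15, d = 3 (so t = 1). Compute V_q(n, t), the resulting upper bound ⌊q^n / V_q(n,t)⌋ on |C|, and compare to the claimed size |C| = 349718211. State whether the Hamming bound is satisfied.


V_q(n, t) = 61, q^n = 30517578125, Hamming bound = 500288165, |C| = 349718211 ≤ bound (satisfied).

Step 1: Compute V_q(n, t) = Σ_{j=0}^1 C(n, j) (q−1)^j.
  j = 0: C(15,0)·(4)^0 = 1·1 = 1.
  j = 1: C(15,1)·(4)^1 = 15·4 = 60.
  V_q(n, t) = 1 + 60 = 61.
Step 2: q^n = 5^15 = 30517578125.
Step 3: Hamming bound ⌊q^n / V_q(n,t)⌋ = ⌊30517578125/61⌋ = 500288165.
Step 4: Compare |C| = 349718211 to 500288165: satisfied.
The claimed |C| lies below the Hamming bound.


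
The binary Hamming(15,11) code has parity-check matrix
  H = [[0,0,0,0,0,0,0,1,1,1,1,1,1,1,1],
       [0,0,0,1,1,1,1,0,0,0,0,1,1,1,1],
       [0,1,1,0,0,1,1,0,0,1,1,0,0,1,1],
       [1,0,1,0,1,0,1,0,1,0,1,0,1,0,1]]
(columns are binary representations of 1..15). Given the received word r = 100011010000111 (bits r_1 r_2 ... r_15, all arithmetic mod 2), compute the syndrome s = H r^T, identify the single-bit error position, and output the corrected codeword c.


s = (0, 1, 1, 0)^T, error position = 6, corrected codeword c = 100010010000111

Compute s = H r^T mod 2 one row at a time:
  s_1 = 1 + 0 + 0 + 0 + 0 + 1 + 1 + 1 = 4 ≡ 0 (mod 2).
  s_2 = 0 + 1 + 1 + 0 + 0 + 1 + 1 + 1 = 5 ≡ 1 (mod 2).
  s_3 = 0 + 0 + 1 + 0 + 0 + 0 + 1 + 1 = 3 ≡ 1 (mod 2).
  s_4 = 1 + 0 + 1 + 0 + 0 + 0 + 1 + 1 = 4 ≡ 0 (mod 2).
s = (0, 1, 1, 0)^T — this equals column 6 of H (binary 0110), so error is at position 6.
Correct: flip bit 6 of r = 100011010000111 to get c = 100010010000111.


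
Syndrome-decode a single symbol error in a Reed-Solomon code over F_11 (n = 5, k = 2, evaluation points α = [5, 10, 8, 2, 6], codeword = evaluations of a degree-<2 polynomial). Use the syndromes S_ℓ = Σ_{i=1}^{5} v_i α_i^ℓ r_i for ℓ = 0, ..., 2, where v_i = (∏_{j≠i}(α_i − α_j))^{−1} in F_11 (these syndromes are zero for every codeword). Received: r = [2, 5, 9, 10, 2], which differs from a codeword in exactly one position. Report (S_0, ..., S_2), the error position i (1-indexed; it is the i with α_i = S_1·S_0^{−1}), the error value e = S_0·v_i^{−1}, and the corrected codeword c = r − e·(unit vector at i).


S = (2, 10, 6), error at position 1, error magnitude e = 9, c = [4, 5, 9, 10, 2].

Step 1: column multipliers v_i = (∏_{j≠i}(α_i − α_j))^{−1} mod 11.
  i = 1 (α = 5): (5−10)(5−8)(5−2)(5−6) = (−5)·(−3)·3·(−1) = −45 ≡ 10, so v_1 = 10^{−1} = 10 (mod 11).
  i = 2 (α = 10): (10−5)(10−8)(10−2)(10−6) = 5·2·8·4 = 320 ≡ 1, so v_2 = 1^{−1} = 1 (mod 11).
  i = 3 (α = 8): (8−5)(8−10)(8−2)(8−6) = 3·(−2)·6·2 = −72 ≡ 5, so v_3 = 5^{−1} = 9 (mod 11).
  i = 4 (α = 2): (2−5)(2−10)(2−8)(2−6) = (−3)·(−8)·(−6)·(−4) = 576 ≡ 4, so v_4 = 4^{−1} = 3 (mod 11).
  i = 5 (α = 6): (6−5)(6−10)(6−8)(6−2) = 1·(−4)·(−2)·4 = 32 ≡ 10, so v_5 = 10^{−1} = 10 (mod 11).
  v = [10, 1, 9, 3, 10].
Step 2: syndromes of r = [2, 5, 9, 10, 2] (all sums mod 11).
  S_0 = Σ v_i r_i = 10·2 + 1·5 + 9·9 + 3·10 + 10·2 = 156 ≡ 2.
  S_1 = Σ v_i α_i r_i = 10·5·2 + 1·10·5 + 9·8·9 + 3·2·10 + 10·6·2 = 978 ≡ 10.
  α_i^2 mod 11 = [3, 1, 9, 4, 3].
  S_2 = Σ v_i α_i^2 r_i = 10·3·2 + 1·1·5 + 9·9·9 + 3·4·10 + 10·3·2 = 974 ≡ 6.
  S = (2, 10, 6) ≠ 0, so r is not a codeword (an error is present).
Step 3: locate the error. For a single error e at position i, S_ℓ = v_i·e·α_i^ℓ, so α_err = S_1/S_0.
  S_0^{−1} = 2^{−1} = 6 (mod 11), so α_err = 10·6 = 60 ≡ 5 = α_1. Error position i = 1.
  Consistency check: S_2/S_1 = 6·10 = 60 ≡ 5 = α_err ✓ (single-error assumption holds).
Step 4: error magnitude e = S_0/v_1 = S_0·∏_{j≠1}(α_1 − α_j) = 2·10 = 20 ≡ 9 (mod 11).
Step 5: correct position 1: c_1 = r_1 − e = 2 − 9 ≡ 4 (mod 11). Hence c = [4, 5, 9, 10, 2].
  Check: interpolating c through the α_i gives m(x) = 3 + 9·x (degree < 2) with m(α_i) = c_i for every i, so c is indeed a codeword.


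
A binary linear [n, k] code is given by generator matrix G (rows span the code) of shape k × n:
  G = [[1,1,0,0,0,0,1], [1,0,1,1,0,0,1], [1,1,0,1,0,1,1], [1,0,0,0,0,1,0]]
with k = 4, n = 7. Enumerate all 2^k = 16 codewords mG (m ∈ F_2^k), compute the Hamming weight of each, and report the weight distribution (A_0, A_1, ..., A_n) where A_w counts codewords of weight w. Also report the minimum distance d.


Weight distribution: A_0 = 1, A_2 = 4, A_3 = 6, A_4 = 3, A_5 = 2. Minimum distance d = 2.

Enumerate all 2^4 = 16 messages m ∈ F_2^4.
For each, compute codeword c = mG in F_2^7, then tally its weight.
  m = 0000 → c = 0000000, weight = 0.
  m = 1000 → c = 1100001, weight = 3.
  m = 0100 → c = 1011001, weight = 4.
  m = 1100 → c = 0111000, weight = 3.
  m = 0010 → c = 1101011, weight = 5.
  m = 1010 → c = 0001010, weight = 2.
  m = 0110 → c = 0110010, weight = 3.
  m = 1110 → c = 1010011, weight = 4.
  m = 0001 → c = 1000010, weight = 2.
  m = 1001 → c = 0100011, weight = 3.
  m = 0101 → c = 0011011, weight = 4.
  m = 1101 → c = 1111010, weight = 5.
  m = 0011 → c = 0101001, weight = 3.
  m = 1011 → c = 1001000, weight = 2.
  m = 0111 → c = 1110000, weight = 3.
  m = 1111 → c = 0010001, weight = 2.
Tally weights:
  weight 0: 1 codewords.
  weight 2: 4 codewords.
  weight 3: 6 codewords.
  weight 4: 3 codewords.
  weight 5: 2 codewords.
Minimum distance d = smallest w > 0 with A_w > 0 = 2.
Sanity: Σ A_w = 16 = 2^4 = 16 ✓.


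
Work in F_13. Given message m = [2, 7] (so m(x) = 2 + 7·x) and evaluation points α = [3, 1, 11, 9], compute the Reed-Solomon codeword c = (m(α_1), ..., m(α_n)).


c = [10, 9, 1, 0]

Message polynomial: m(x) = 2 + 7·x (mod 13).
For each evaluation point α_i, compute m(α_i) mod 13:
  α_1 = 3: Horner steps 7 → 10, so m(3) = 10.
  α_2 = 1: Horner steps 7 → 9, so m(1) = 9.
  α_3 = 11: Horner steps 7 → 1, so m(11) = 1.
  α_4 = 9: Horner steps 7 → 0, so m(9) = 0.
Codeword c = [10, 9, 1, 0] ∈ F_13^4.


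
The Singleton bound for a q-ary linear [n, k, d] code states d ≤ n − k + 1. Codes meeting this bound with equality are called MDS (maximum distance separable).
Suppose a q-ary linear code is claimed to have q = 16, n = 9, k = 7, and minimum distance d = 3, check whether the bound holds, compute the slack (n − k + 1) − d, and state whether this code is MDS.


Singleton RHS = n − k + 1 = 3, slack = 0, bound satisfied, MDS.

Singleton bound: d ≤ n − k + 1.
Here n = 9, k = 7, so n − k + 1 = 3.
Given d = 3, check d ≤ 3: YES.
Slack = (n − k + 1) − d = 0.
The code is MDS (slack = 0).
Description: the claimed parameters are [9, 7, 3]_16; such a code would be MDS (meets Singleton bound).


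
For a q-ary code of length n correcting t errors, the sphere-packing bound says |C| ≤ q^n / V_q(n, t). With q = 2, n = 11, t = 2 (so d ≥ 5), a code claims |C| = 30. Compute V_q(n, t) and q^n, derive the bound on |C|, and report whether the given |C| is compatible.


V_q(n, t) = 67, q^n = 2048, Hamming bound = 30, |C| = 30 ≤ bound (satisfied).

Step 1: Compute V_q(n, t) = Σ_{j=0}^2 C(n, j) (q−1)^j.
  j = 0: C(11,0)·(1)^0 = 1·1 = 1.
  j = 1: C(11,1)·(1)^1 = 11·1 = 11.
  j = 2: C(11,2)·(1)^2 = 55·1 = 55.
  V_q(n, t) = 1 + 11 + 55 = 67.
Step 2: q^n = 2^11 = 2048.
Step 3: Hamming bound ⌊q^n / V_q(n,t)⌋ = ⌊2048/67⌋ = 30.
Step 4: Compare |C| = 30 to 30: satisfied.
The claimed |C| lies at the Hamming bound (tight).


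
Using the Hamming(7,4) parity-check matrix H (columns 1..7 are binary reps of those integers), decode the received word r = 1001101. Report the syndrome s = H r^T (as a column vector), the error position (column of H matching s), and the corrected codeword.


s = (1, 1, 1)^T, error position = 7, corrected codeword c = 1001100

Compute s = H r^T mod 2 one row at a time:
  s_1 = 1 + 1 + 0 + 1 = 3 ≡ 1 (mod 2).
  s_2 = 0 + 0 + 0 + 1 = 1 ≡ 1 (mod 2).
  s_3 = 1 + 0 + 1 + 1 = 3 ≡ 1 (mod 2).
s = (1, 1, 1)^T — this equals column 7 of H (binary 111), so error is at position 7.
Correct: flip bit 7 of r = 1001101 to get c = 1001100.


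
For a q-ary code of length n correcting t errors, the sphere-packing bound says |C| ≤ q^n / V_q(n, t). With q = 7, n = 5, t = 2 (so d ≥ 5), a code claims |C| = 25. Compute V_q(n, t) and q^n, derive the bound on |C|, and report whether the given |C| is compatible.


V_q(n, t) = 391, q^n = 16807, Hamming bound = 42, |C| = 25 ≤ bound (satisfied).

Step 1: Compute V_q(n, t) = Σ_{j=0}^2 C(n, j) (q−1)^j.
  j = 0: C(5,0)·(6)^0 = 1·1 = 1.
  j = 1: C(5,1)·(6)^1 = 5·6 = 30.
  j = 2: C(5,2)·(6)^2 = 10·36 = 360.
  V_q(n, t) = 1 + 30 + 360 = 391.
Step 2: q^n = 7^5 = 16807.
Step 3: Hamming bound ⌊q^n / V_q(n,t)⌋ = ⌊16807/391⌋ = 42.
Step 4: Compare |C| = 25 to 42: satisfied.
The claimed |C| lies below the Hamming bound.


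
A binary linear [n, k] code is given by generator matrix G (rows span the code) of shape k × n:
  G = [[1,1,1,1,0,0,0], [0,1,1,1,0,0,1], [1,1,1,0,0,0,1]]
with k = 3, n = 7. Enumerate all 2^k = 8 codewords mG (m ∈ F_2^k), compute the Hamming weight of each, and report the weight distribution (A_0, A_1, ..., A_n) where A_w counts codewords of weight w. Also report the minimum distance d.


Weight distribution: A_0 = 1, A_2 = 4, A_4 = 3. Minimum distance d = 2.

Enumerate all 2^3 = 8 messages m ∈ F_2^3.
For each, compute codeword c = mG in F_2^7, then tally its weight.
  m = 000 → c = 0000000, weight = 0.
  m = 100 → c = 1111000, weight = 4.
  m = 010 → c = 0111001, weight = 4.
  m = 110 → c = 1000001, weight = 2.
  m = 001 → c = 1110001, weight = 4.
  m = 101 → c = 0001001, weight = 2.
  m = 011 → c = 1001000, weight = 2.
  m = 111 → c = 0110000, weight = 2.
Tally weights:
  weight 0: 1 codewords.
  weight 2: 4 codewords.
  weight 4: 3 codewords.
Minimum distance d = smallest w > 0 with A_w > 0 = 2.
Sanity: Σ A_w = 8 = 2^3 = 8 ✓.
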